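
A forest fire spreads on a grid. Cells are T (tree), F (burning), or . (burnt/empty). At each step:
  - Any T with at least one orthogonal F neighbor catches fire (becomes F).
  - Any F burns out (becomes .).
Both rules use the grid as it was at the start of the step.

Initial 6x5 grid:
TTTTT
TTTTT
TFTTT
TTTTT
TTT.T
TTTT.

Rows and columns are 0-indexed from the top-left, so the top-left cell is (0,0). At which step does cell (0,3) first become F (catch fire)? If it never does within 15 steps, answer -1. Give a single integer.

Step 1: cell (0,3)='T' (+4 fires, +1 burnt)
Step 2: cell (0,3)='T' (+7 fires, +4 burnt)
Step 3: cell (0,3)='T' (+8 fires, +7 burnt)
Step 4: cell (0,3)='F' (+5 fires, +8 burnt)
  -> target ignites at step 4
Step 5: cell (0,3)='.' (+3 fires, +5 burnt)
Step 6: cell (0,3)='.' (+0 fires, +3 burnt)
  fire out at step 6

4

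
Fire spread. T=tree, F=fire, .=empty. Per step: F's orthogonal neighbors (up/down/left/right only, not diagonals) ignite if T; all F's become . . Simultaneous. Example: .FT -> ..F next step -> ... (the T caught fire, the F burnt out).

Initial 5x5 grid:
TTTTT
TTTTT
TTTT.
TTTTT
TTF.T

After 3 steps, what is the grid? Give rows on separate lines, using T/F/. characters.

Step 1: 2 trees catch fire, 1 burn out
  TTTTT
  TTTTT
  TTTT.
  TTFTT
  TF..T
Step 2: 4 trees catch fire, 2 burn out
  TTTTT
  TTTTT
  TTFT.
  TF.FT
  F...T
Step 3: 5 trees catch fire, 4 burn out
  TTTTT
  TTFTT
  TF.F.
  F...F
  ....T

TTTTT
TTFTT
TF.F.
F...F
....T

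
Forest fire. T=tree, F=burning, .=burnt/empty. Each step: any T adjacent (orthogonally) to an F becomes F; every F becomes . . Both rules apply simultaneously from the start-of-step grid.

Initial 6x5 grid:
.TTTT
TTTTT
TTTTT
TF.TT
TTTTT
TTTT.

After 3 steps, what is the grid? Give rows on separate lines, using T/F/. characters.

Step 1: 3 trees catch fire, 1 burn out
  .TTTT
  TTTTT
  TFTTT
  F..TT
  TFTTT
  TTTT.
Step 2: 6 trees catch fire, 3 burn out
  .TTTT
  TFTTT
  F.FTT
  ...TT
  F.FTT
  TFTT.
Step 3: 7 trees catch fire, 6 burn out
  .FTTT
  F.FTT
  ...FT
  ...TT
  ...FT
  F.FT.

.FTTT
F.FTT
...FT
...TT
...FT
F.FT.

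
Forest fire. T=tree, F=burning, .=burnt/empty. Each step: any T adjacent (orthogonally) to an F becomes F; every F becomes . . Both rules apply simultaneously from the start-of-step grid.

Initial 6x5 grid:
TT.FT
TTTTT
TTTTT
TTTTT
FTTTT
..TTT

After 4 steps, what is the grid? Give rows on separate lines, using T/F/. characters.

Step 1: 4 trees catch fire, 2 burn out
  TT..F
  TTTFT
  TTTTT
  FTTTT
  .FTTT
  ..TTT
Step 2: 6 trees catch fire, 4 burn out
  TT...
  TTF.F
  FTTFT
  .FTTT
  ..FTT
  ..TTT
Step 3: 9 trees catch fire, 6 burn out
  TT...
  FF...
  .FF.F
  ..FFT
  ...FT
  ..FTT
Step 4: 5 trees catch fire, 9 burn out
  FF...
  .....
  .....
  ....F
  ....F
  ...FT

FF...
.....
.....
....F
....F
...FT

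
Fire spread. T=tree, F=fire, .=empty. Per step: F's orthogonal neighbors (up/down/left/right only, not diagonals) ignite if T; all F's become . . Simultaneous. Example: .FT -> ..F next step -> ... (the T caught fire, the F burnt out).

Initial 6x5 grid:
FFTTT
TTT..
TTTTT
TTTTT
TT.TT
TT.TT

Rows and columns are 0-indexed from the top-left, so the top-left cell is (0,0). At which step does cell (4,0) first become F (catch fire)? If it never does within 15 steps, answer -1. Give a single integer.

Step 1: cell (4,0)='T' (+3 fires, +2 burnt)
Step 2: cell (4,0)='T' (+4 fires, +3 burnt)
Step 3: cell (4,0)='T' (+4 fires, +4 burnt)
Step 4: cell (4,0)='F' (+4 fires, +4 burnt)
  -> target ignites at step 4
Step 5: cell (4,0)='.' (+4 fires, +4 burnt)
Step 6: cell (4,0)='.' (+2 fires, +4 burnt)
Step 7: cell (4,0)='.' (+2 fires, +2 burnt)
Step 8: cell (4,0)='.' (+1 fires, +2 burnt)
Step 9: cell (4,0)='.' (+0 fires, +1 burnt)
  fire out at step 9

4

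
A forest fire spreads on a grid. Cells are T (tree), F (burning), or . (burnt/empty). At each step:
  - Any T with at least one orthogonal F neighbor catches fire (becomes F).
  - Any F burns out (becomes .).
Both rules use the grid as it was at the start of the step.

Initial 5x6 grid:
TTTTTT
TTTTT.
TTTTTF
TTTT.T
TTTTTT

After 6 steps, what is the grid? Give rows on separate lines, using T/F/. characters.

Step 1: 2 trees catch fire, 1 burn out
  TTTTTT
  TTTTT.
  TTTTF.
  TTTT.F
  TTTTTT
Step 2: 3 trees catch fire, 2 burn out
  TTTTTT
  TTTTF.
  TTTF..
  TTTT..
  TTTTTF
Step 3: 5 trees catch fire, 3 burn out
  TTTTFT
  TTTF..
  TTF...
  TTTF..
  TTTTF.
Step 4: 6 trees catch fire, 5 burn out
  TTTF.F
  TTF...
  TF....
  TTF...
  TTTF..
Step 5: 5 trees catch fire, 6 burn out
  TTF...
  TF....
  F.....
  TF....
  TTF...
Step 6: 4 trees catch fire, 5 burn out
  TF....
  F.....
  ......
  F.....
  TF....

TF....
F.....
......
F.....
TF....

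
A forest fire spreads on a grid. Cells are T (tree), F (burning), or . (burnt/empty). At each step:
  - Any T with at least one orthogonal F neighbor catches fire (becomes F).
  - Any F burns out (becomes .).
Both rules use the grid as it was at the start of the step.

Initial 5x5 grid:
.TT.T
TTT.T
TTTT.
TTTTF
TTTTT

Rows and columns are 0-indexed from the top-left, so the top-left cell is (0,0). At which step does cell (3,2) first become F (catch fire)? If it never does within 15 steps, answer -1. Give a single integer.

Step 1: cell (3,2)='T' (+2 fires, +1 burnt)
Step 2: cell (3,2)='F' (+3 fires, +2 burnt)
  -> target ignites at step 2
Step 3: cell (3,2)='.' (+3 fires, +3 burnt)
Step 4: cell (3,2)='.' (+4 fires, +3 burnt)
Step 5: cell (3,2)='.' (+4 fires, +4 burnt)
Step 6: cell (3,2)='.' (+2 fires, +4 burnt)
Step 7: cell (3,2)='.' (+0 fires, +2 burnt)
  fire out at step 7

2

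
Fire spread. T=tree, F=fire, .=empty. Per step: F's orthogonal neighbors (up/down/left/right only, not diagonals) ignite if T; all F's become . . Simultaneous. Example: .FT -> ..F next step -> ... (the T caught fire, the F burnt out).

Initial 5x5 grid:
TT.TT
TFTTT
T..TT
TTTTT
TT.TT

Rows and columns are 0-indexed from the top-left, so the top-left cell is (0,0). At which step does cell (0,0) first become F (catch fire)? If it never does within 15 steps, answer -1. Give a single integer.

Step 1: cell (0,0)='T' (+3 fires, +1 burnt)
Step 2: cell (0,0)='F' (+3 fires, +3 burnt)
  -> target ignites at step 2
Step 3: cell (0,0)='.' (+4 fires, +3 burnt)
Step 4: cell (0,0)='.' (+5 fires, +4 burnt)
Step 5: cell (0,0)='.' (+4 fires, +5 burnt)
Step 6: cell (0,0)='.' (+1 fires, +4 burnt)
Step 7: cell (0,0)='.' (+0 fires, +1 burnt)
  fire out at step 7

2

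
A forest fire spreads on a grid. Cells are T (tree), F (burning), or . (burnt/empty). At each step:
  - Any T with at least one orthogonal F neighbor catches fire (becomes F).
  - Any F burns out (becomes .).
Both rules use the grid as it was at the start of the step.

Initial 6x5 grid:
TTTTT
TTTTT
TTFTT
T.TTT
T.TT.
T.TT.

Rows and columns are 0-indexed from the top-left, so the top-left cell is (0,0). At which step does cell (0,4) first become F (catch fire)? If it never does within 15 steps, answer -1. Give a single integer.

Step 1: cell (0,4)='T' (+4 fires, +1 burnt)
Step 2: cell (0,4)='T' (+7 fires, +4 burnt)
Step 3: cell (0,4)='T' (+8 fires, +7 burnt)
Step 4: cell (0,4)='F' (+4 fires, +8 burnt)
  -> target ignites at step 4
Step 5: cell (0,4)='.' (+1 fires, +4 burnt)
Step 6: cell (0,4)='.' (+0 fires, +1 burnt)
  fire out at step 6

4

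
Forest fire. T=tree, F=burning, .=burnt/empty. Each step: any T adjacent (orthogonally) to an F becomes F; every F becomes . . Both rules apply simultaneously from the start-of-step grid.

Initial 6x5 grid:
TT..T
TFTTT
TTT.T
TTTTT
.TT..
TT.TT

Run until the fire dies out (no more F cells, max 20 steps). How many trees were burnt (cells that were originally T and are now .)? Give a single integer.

Step 1: +4 fires, +1 burnt (F count now 4)
Step 2: +5 fires, +4 burnt (F count now 5)
Step 3: +4 fires, +5 burnt (F count now 4)
Step 4: +5 fires, +4 burnt (F count now 5)
Step 5: +2 fires, +5 burnt (F count now 2)
Step 6: +0 fires, +2 burnt (F count now 0)
Fire out after step 6
Initially T: 22, now '.': 28
Total burnt (originally-T cells now '.'): 20

Answer: 20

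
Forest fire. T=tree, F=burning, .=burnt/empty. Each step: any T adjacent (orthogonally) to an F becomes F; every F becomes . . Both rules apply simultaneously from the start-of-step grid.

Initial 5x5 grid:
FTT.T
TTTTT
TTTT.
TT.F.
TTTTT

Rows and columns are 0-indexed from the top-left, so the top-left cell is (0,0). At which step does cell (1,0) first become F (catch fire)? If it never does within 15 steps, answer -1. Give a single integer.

Step 1: cell (1,0)='F' (+4 fires, +2 burnt)
  -> target ignites at step 1
Step 2: cell (1,0)='.' (+7 fires, +4 burnt)
Step 3: cell (1,0)='.' (+5 fires, +7 burnt)
Step 4: cell (1,0)='.' (+3 fires, +5 burnt)
Step 5: cell (1,0)='.' (+0 fires, +3 burnt)
  fire out at step 5

1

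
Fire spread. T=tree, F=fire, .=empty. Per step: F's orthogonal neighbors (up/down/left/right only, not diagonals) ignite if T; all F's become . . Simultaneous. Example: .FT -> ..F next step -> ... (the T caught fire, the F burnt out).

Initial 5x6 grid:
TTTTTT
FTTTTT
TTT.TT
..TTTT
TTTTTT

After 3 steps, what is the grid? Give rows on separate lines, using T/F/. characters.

Step 1: 3 trees catch fire, 1 burn out
  FTTTTT
  .FTTTT
  FTT.TT
  ..TTTT
  TTTTTT
Step 2: 3 trees catch fire, 3 burn out
  .FTTTT
  ..FTTT
  .FT.TT
  ..TTTT
  TTTTTT
Step 3: 3 trees catch fire, 3 burn out
  ..FTTT
  ...FTT
  ..F.TT
  ..TTTT
  TTTTTT

..FTTT
...FTT
..F.TT
..TTTT
TTTTTT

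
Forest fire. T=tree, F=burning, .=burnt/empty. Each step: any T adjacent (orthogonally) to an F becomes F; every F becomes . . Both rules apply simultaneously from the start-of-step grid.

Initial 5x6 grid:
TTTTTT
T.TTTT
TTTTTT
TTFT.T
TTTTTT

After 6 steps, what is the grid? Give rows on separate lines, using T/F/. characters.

Step 1: 4 trees catch fire, 1 burn out
  TTTTTT
  T.TTTT
  TTFTTT
  TF.F.T
  TTFTTT
Step 2: 6 trees catch fire, 4 burn out
  TTTTTT
  T.FTTT
  TF.FTT
  F....T
  TF.FTT
Step 3: 6 trees catch fire, 6 burn out
  TTFTTT
  T..FTT
  F...FT
  .....T
  F...FT
Step 4: 6 trees catch fire, 6 burn out
  TF.FTT
  F...FT
  .....F
  .....T
  .....F
Step 5: 4 trees catch fire, 6 burn out
  F...FT
  .....F
  ......
  .....F
  ......
Step 6: 1 trees catch fire, 4 burn out
  .....F
  ......
  ......
  ......
  ......

.....F
......
......
......
......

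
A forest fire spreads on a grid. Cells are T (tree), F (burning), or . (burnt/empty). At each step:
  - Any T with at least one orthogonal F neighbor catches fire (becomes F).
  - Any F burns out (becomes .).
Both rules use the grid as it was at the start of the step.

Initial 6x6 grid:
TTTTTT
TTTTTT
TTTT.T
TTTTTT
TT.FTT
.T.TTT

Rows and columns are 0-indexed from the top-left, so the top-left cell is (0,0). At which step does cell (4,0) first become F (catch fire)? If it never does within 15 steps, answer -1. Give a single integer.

Step 1: cell (4,0)='T' (+3 fires, +1 burnt)
Step 2: cell (4,0)='T' (+5 fires, +3 burnt)
Step 3: cell (4,0)='T' (+5 fires, +5 burnt)
Step 4: cell (4,0)='T' (+7 fires, +5 burnt)
Step 5: cell (4,0)='F' (+7 fires, +7 burnt)
  -> target ignites at step 5
Step 6: cell (4,0)='.' (+3 fires, +7 burnt)
Step 7: cell (4,0)='.' (+1 fires, +3 burnt)
Step 8: cell (4,0)='.' (+0 fires, +1 burnt)
  fire out at step 8

5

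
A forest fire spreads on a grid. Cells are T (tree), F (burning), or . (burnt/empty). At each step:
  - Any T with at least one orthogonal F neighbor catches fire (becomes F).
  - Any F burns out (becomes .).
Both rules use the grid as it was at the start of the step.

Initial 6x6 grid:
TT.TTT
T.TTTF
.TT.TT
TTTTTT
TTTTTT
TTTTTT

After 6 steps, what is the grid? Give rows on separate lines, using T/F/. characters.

Step 1: 3 trees catch fire, 1 burn out
  TT.TTF
  T.TTF.
  .TT.TF
  TTTTTT
  TTTTTT
  TTTTTT
Step 2: 4 trees catch fire, 3 burn out
  TT.TF.
  T.TF..
  .TT.F.
  TTTTTF
  TTTTTT
  TTTTTT
Step 3: 4 trees catch fire, 4 burn out
  TT.F..
  T.F...
  .TT...
  TTTTF.
  TTTTTF
  TTTTTT
Step 4: 4 trees catch fire, 4 burn out
  TT....
  T.....
  .TF...
  TTTF..
  TTTTF.
  TTTTTF
Step 5: 4 trees catch fire, 4 burn out
  TT....
  T.....
  .F....
  TTF...
  TTTF..
  TTTTF.
Step 6: 3 trees catch fire, 4 burn out
  TT....
  T.....
  ......
  TF....
  TTF...
  TTTF..

TT....
T.....
......
TF....
TTF...
TTTF..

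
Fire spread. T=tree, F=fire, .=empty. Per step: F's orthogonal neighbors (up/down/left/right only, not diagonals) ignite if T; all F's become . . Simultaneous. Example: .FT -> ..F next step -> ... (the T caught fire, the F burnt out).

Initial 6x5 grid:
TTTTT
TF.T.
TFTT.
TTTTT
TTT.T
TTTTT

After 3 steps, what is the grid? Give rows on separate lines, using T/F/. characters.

Step 1: 5 trees catch fire, 2 burn out
  TFTTT
  F..T.
  F.FT.
  TFTTT
  TTT.T
  TTTTT
Step 2: 6 trees catch fire, 5 burn out
  F.FTT
  ...T.
  ...F.
  F.FTT
  TFT.T
  TTTTT
Step 3: 6 trees catch fire, 6 burn out
  ...FT
  ...F.
  .....
  ...FT
  F.F.T
  TFTTT

...FT
...F.
.....
...FT
F.F.T
TFTTT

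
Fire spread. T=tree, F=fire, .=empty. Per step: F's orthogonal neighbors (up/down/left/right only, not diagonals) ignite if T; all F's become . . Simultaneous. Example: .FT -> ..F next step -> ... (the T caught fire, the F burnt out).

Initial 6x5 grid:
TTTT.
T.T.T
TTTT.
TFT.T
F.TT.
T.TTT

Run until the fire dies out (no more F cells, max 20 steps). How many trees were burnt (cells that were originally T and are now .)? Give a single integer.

Step 1: +4 fires, +2 burnt (F count now 4)
Step 2: +3 fires, +4 burnt (F count now 3)
Step 3: +5 fires, +3 burnt (F count now 5)
Step 4: +3 fires, +5 burnt (F count now 3)
Step 5: +3 fires, +3 burnt (F count now 3)
Step 6: +0 fires, +3 burnt (F count now 0)
Fire out after step 6
Initially T: 20, now '.': 28
Total burnt (originally-T cells now '.'): 18

Answer: 18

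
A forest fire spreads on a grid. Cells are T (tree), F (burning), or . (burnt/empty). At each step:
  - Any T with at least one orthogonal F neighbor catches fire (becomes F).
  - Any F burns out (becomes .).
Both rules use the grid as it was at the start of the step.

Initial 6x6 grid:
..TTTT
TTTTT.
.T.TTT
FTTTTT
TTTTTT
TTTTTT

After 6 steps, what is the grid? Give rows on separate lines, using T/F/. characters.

Step 1: 2 trees catch fire, 1 burn out
  ..TTTT
  TTTTT.
  .T.TTT
  .FTTTT
  FTTTTT
  TTTTTT
Step 2: 4 trees catch fire, 2 burn out
  ..TTTT
  TTTTT.
  .F.TTT
  ..FTTT
  .FTTTT
  FTTTTT
Step 3: 4 trees catch fire, 4 burn out
  ..TTTT
  TFTTT.
  ...TTT
  ...FTT
  ..FTTT
  .FTTTT
Step 4: 6 trees catch fire, 4 burn out
  ..TTTT
  F.FTT.
  ...FTT
  ....FT
  ...FTT
  ..FTTT
Step 5: 6 trees catch fire, 6 burn out
  ..FTTT
  ...FT.
  ....FT
  .....F
  ....FT
  ...FTT
Step 6: 5 trees catch fire, 6 burn out
  ...FTT
  ....F.
  .....F
  ......
  .....F
  ....FT

...FTT
....F.
.....F
......
.....F
....FT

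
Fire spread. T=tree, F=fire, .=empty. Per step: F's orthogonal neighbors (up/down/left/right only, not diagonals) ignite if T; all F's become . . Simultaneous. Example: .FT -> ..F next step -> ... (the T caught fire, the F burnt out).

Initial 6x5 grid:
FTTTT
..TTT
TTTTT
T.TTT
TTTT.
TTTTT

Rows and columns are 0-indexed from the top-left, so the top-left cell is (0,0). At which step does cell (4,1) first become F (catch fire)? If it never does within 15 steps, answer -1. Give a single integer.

Step 1: cell (4,1)='T' (+1 fires, +1 burnt)
Step 2: cell (4,1)='T' (+1 fires, +1 burnt)
Step 3: cell (4,1)='T' (+2 fires, +1 burnt)
Step 4: cell (4,1)='T' (+3 fires, +2 burnt)
Step 5: cell (4,1)='T' (+4 fires, +3 burnt)
Step 6: cell (4,1)='T' (+4 fires, +4 burnt)
Step 7: cell (4,1)='F' (+5 fires, +4 burnt)
  -> target ignites at step 7
Step 8: cell (4,1)='.' (+3 fires, +5 burnt)
Step 9: cell (4,1)='.' (+2 fires, +3 burnt)
Step 10: cell (4,1)='.' (+0 fires, +2 burnt)
  fire out at step 10

7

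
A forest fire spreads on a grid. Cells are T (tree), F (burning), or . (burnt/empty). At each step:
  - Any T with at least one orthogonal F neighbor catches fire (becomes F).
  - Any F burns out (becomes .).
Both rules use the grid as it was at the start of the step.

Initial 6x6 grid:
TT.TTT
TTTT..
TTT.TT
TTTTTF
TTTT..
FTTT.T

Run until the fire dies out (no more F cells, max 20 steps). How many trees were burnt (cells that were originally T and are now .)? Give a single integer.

Step 1: +4 fires, +2 burnt (F count now 4)
Step 2: +5 fires, +4 burnt (F count now 5)
Step 3: +6 fires, +5 burnt (F count now 6)
Step 4: +3 fires, +6 burnt (F count now 3)
Step 5: +3 fires, +3 burnt (F count now 3)
Step 6: +2 fires, +3 burnt (F count now 2)
Step 7: +1 fires, +2 burnt (F count now 1)
Step 8: +1 fires, +1 burnt (F count now 1)
Step 9: +1 fires, +1 burnt (F count now 1)
Step 10: +0 fires, +1 burnt (F count now 0)
Fire out after step 10
Initially T: 27, now '.': 35
Total burnt (originally-T cells now '.'): 26

Answer: 26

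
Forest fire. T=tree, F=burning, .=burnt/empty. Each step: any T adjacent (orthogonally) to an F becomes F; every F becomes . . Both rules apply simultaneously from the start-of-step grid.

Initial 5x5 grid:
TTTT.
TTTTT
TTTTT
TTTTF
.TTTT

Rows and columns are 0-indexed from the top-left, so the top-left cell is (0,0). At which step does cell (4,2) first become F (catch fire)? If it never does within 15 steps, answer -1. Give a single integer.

Step 1: cell (4,2)='T' (+3 fires, +1 burnt)
Step 2: cell (4,2)='T' (+4 fires, +3 burnt)
Step 3: cell (4,2)='F' (+4 fires, +4 burnt)
  -> target ignites at step 3
Step 4: cell (4,2)='.' (+5 fires, +4 burnt)
Step 5: cell (4,2)='.' (+3 fires, +5 burnt)
Step 6: cell (4,2)='.' (+2 fires, +3 burnt)
Step 7: cell (4,2)='.' (+1 fires, +2 burnt)
Step 8: cell (4,2)='.' (+0 fires, +1 burnt)
  fire out at step 8

3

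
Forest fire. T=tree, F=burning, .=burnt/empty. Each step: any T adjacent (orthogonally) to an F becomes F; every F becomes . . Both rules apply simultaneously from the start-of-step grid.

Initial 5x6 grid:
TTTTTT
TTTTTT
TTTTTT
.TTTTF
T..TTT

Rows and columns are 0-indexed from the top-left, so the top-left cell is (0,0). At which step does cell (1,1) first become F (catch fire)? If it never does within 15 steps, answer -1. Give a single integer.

Step 1: cell (1,1)='T' (+3 fires, +1 burnt)
Step 2: cell (1,1)='T' (+4 fires, +3 burnt)
Step 3: cell (1,1)='T' (+5 fires, +4 burnt)
Step 4: cell (1,1)='T' (+4 fires, +5 burnt)
Step 5: cell (1,1)='T' (+3 fires, +4 burnt)
Step 6: cell (1,1)='F' (+3 fires, +3 burnt)
  -> target ignites at step 6
Step 7: cell (1,1)='.' (+2 fires, +3 burnt)
Step 8: cell (1,1)='.' (+1 fires, +2 burnt)
Step 9: cell (1,1)='.' (+0 fires, +1 burnt)
  fire out at step 9

6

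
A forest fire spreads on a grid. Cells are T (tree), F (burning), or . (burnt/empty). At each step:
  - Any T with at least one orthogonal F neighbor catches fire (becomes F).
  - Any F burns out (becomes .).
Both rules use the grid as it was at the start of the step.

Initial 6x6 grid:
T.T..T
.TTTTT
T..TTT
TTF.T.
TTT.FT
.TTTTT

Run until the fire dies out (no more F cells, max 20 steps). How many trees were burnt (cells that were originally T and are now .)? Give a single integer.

Step 1: +5 fires, +2 burnt (F count now 5)
Step 2: +6 fires, +5 burnt (F count now 6)
Step 3: +6 fires, +6 burnt (F count now 6)
Step 4: +2 fires, +6 burnt (F count now 2)
Step 5: +2 fires, +2 burnt (F count now 2)
Step 6: +2 fires, +2 burnt (F count now 2)
Step 7: +0 fires, +2 burnt (F count now 0)
Fire out after step 7
Initially T: 24, now '.': 35
Total burnt (originally-T cells now '.'): 23

Answer: 23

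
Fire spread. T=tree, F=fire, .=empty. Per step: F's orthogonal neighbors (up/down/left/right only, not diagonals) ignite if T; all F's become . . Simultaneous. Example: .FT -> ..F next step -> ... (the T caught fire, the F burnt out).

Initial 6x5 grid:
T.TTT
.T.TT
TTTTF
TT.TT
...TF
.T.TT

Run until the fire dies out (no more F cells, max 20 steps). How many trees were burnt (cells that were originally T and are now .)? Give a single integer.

Answer: 17

Derivation:
Step 1: +5 fires, +2 burnt (F count now 5)
Step 2: +5 fires, +5 burnt (F count now 5)
Step 3: +2 fires, +5 burnt (F count now 2)
Step 4: +4 fires, +2 burnt (F count now 4)
Step 5: +1 fires, +4 burnt (F count now 1)
Step 6: +0 fires, +1 burnt (F count now 0)
Fire out after step 6
Initially T: 19, now '.': 28
Total burnt (originally-T cells now '.'): 17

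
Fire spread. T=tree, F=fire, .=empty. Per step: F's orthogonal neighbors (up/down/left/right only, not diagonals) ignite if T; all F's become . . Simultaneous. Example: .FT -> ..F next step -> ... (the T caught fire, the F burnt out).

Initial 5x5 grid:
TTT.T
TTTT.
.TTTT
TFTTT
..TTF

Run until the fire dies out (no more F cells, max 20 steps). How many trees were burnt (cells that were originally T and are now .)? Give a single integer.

Step 1: +5 fires, +2 burnt (F count now 5)
Step 2: +5 fires, +5 burnt (F count now 5)
Step 3: +4 fires, +5 burnt (F count now 4)
Step 4: +3 fires, +4 burnt (F count now 3)
Step 5: +0 fires, +3 burnt (F count now 0)
Fire out after step 5
Initially T: 18, now '.': 24
Total burnt (originally-T cells now '.'): 17

Answer: 17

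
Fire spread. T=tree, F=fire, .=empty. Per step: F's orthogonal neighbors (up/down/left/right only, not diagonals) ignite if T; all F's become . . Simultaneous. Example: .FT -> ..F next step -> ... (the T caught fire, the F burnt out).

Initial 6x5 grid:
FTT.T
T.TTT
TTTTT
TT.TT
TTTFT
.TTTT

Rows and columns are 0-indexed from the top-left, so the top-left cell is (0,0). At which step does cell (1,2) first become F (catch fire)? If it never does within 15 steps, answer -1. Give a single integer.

Step 1: cell (1,2)='T' (+6 fires, +2 burnt)
Step 2: cell (1,2)='T' (+7 fires, +6 burnt)
Step 3: cell (1,2)='F' (+9 fires, +7 burnt)
  -> target ignites at step 3
Step 4: cell (1,2)='.' (+1 fires, +9 burnt)
Step 5: cell (1,2)='.' (+1 fires, +1 burnt)
Step 6: cell (1,2)='.' (+0 fires, +1 burnt)
  fire out at step 6

3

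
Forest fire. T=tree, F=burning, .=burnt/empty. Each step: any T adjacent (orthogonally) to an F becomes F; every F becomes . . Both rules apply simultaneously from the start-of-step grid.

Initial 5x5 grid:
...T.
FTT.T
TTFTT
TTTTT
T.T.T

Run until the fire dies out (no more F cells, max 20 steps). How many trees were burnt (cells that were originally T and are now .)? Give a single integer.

Answer: 15

Derivation:
Step 1: +6 fires, +2 burnt (F count now 6)
Step 2: +5 fires, +6 burnt (F count now 5)
Step 3: +3 fires, +5 burnt (F count now 3)
Step 4: +1 fires, +3 burnt (F count now 1)
Step 5: +0 fires, +1 burnt (F count now 0)
Fire out after step 5
Initially T: 16, now '.': 24
Total burnt (originally-T cells now '.'): 15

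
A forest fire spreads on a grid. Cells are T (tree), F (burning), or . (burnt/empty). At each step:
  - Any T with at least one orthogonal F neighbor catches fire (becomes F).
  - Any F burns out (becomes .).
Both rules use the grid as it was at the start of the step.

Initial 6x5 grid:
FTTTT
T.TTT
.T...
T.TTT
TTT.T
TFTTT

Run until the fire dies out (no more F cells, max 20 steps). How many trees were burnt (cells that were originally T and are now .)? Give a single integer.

Step 1: +5 fires, +2 burnt (F count now 5)
Step 2: +4 fires, +5 burnt (F count now 4)
Step 3: +5 fires, +4 burnt (F count now 5)
Step 4: +4 fires, +5 burnt (F count now 4)
Step 5: +2 fires, +4 burnt (F count now 2)
Step 6: +0 fires, +2 burnt (F count now 0)
Fire out after step 6
Initially T: 21, now '.': 29
Total burnt (originally-T cells now '.'): 20

Answer: 20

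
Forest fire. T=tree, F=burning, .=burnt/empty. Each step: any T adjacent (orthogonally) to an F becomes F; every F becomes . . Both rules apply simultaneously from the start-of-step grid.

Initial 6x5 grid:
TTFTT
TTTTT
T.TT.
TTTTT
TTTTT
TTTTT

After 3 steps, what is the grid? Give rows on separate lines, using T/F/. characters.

Step 1: 3 trees catch fire, 1 burn out
  TF.FT
  TTFTT
  T.TT.
  TTTTT
  TTTTT
  TTTTT
Step 2: 5 trees catch fire, 3 burn out
  F...F
  TF.FT
  T.FT.
  TTTTT
  TTTTT
  TTTTT
Step 3: 4 trees catch fire, 5 burn out
  .....
  F...F
  T..F.
  TTFTT
  TTTTT
  TTTTT

.....
F...F
T..F.
TTFTT
TTTTT
TTTTT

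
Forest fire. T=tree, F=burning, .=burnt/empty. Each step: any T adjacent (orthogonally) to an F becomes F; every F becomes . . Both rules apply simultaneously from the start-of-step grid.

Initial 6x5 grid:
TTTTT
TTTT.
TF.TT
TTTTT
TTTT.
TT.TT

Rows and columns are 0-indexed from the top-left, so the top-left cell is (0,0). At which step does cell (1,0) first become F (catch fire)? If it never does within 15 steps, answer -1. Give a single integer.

Step 1: cell (1,0)='T' (+3 fires, +1 burnt)
Step 2: cell (1,0)='F' (+6 fires, +3 burnt)
  -> target ignites at step 2
Step 3: cell (1,0)='.' (+7 fires, +6 burnt)
Step 4: cell (1,0)='.' (+5 fires, +7 burnt)
Step 5: cell (1,0)='.' (+3 fires, +5 burnt)
Step 6: cell (1,0)='.' (+1 fires, +3 burnt)
Step 7: cell (1,0)='.' (+0 fires, +1 burnt)
  fire out at step 7

2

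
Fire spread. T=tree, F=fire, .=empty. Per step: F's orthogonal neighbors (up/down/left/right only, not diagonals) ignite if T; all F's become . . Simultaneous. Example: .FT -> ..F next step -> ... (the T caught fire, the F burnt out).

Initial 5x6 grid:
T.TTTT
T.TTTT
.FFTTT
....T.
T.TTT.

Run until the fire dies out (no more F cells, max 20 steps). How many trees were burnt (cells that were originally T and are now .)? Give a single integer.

Step 1: +2 fires, +2 burnt (F count now 2)
Step 2: +3 fires, +2 burnt (F count now 3)
Step 3: +4 fires, +3 burnt (F count now 4)
Step 4: +3 fires, +4 burnt (F count now 3)
Step 5: +2 fires, +3 burnt (F count now 2)
Step 6: +1 fires, +2 burnt (F count now 1)
Step 7: +0 fires, +1 burnt (F count now 0)
Fire out after step 7
Initially T: 18, now '.': 27
Total burnt (originally-T cells now '.'): 15

Answer: 15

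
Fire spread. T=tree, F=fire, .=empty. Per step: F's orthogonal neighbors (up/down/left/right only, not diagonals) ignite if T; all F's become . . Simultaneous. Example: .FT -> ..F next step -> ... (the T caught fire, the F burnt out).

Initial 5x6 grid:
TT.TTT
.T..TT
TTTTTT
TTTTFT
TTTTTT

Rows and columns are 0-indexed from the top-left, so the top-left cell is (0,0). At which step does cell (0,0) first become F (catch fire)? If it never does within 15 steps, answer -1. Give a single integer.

Step 1: cell (0,0)='T' (+4 fires, +1 burnt)
Step 2: cell (0,0)='T' (+6 fires, +4 burnt)
Step 3: cell (0,0)='T' (+5 fires, +6 burnt)
Step 4: cell (0,0)='T' (+5 fires, +5 burnt)
Step 5: cell (0,0)='T' (+3 fires, +5 burnt)
Step 6: cell (0,0)='T' (+1 fires, +3 burnt)
Step 7: cell (0,0)='F' (+1 fires, +1 burnt)
  -> target ignites at step 7
Step 8: cell (0,0)='.' (+0 fires, +1 burnt)
  fire out at step 8

7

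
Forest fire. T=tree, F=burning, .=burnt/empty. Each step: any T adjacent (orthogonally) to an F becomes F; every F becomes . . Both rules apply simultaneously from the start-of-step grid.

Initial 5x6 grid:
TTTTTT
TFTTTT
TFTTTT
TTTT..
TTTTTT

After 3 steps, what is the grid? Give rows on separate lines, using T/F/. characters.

Step 1: 6 trees catch fire, 2 burn out
  TFTTTT
  F.FTTT
  F.FTTT
  TFTT..
  TTTTTT
Step 2: 7 trees catch fire, 6 burn out
  F.FTTT
  ...FTT
  ...FTT
  F.FT..
  TFTTTT
Step 3: 6 trees catch fire, 7 burn out
  ...FTT
  ....FT
  ....FT
  ...F..
  F.FTTT

...FTT
....FT
....FT
...F..
F.FTTT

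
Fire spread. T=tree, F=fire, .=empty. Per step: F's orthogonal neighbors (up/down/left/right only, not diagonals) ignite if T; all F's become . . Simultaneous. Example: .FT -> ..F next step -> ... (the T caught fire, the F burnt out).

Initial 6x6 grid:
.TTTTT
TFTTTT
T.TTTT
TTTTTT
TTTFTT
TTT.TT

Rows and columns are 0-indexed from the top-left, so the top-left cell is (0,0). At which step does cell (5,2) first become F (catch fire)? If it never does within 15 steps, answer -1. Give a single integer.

Step 1: cell (5,2)='T' (+6 fires, +2 burnt)
Step 2: cell (5,2)='F' (+11 fires, +6 burnt)
  -> target ignites at step 2
Step 3: cell (5,2)='.' (+9 fires, +11 burnt)
Step 4: cell (5,2)='.' (+4 fires, +9 burnt)
Step 5: cell (5,2)='.' (+1 fires, +4 burnt)
Step 6: cell (5,2)='.' (+0 fires, +1 burnt)
  fire out at step 6

2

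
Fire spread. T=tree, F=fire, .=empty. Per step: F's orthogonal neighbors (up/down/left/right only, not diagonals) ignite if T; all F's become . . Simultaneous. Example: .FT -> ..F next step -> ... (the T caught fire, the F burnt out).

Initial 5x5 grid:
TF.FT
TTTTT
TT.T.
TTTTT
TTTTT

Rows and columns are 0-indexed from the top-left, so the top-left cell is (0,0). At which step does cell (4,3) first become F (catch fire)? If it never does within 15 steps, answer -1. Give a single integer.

Step 1: cell (4,3)='T' (+4 fires, +2 burnt)
Step 2: cell (4,3)='T' (+5 fires, +4 burnt)
Step 3: cell (4,3)='T' (+3 fires, +5 burnt)
Step 4: cell (4,3)='F' (+5 fires, +3 burnt)
  -> target ignites at step 4
Step 5: cell (4,3)='.' (+3 fires, +5 burnt)
Step 6: cell (4,3)='.' (+0 fires, +3 burnt)
  fire out at step 6

4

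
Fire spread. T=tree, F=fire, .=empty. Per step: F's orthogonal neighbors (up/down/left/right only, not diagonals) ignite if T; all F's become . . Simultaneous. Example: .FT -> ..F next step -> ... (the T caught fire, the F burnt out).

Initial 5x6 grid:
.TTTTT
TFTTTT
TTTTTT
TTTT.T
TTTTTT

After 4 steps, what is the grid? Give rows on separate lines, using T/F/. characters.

Step 1: 4 trees catch fire, 1 burn out
  .FTTTT
  F.FTTT
  TFTTTT
  TTTT.T
  TTTTTT
Step 2: 5 trees catch fire, 4 burn out
  ..FTTT
  ...FTT
  F.FTTT
  TFTT.T
  TTTTTT
Step 3: 6 trees catch fire, 5 burn out
  ...FTT
  ....FT
  ...FTT
  F.FT.T
  TFTTTT
Step 4: 6 trees catch fire, 6 burn out
  ....FT
  .....F
  ....FT
  ...F.T
  F.FTTT

....FT
.....F
....FT
...F.T
F.FTTT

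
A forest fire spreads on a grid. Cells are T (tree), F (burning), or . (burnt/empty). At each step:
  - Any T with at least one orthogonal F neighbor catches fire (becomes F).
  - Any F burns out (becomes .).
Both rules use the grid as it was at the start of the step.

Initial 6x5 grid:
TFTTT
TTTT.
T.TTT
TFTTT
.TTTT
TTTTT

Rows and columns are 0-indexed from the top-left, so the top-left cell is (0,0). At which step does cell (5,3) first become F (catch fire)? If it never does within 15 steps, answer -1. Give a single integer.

Step 1: cell (5,3)='T' (+6 fires, +2 burnt)
Step 2: cell (5,3)='T' (+8 fires, +6 burnt)
Step 3: cell (5,3)='T' (+7 fires, +8 burnt)
Step 4: cell (5,3)='F' (+3 fires, +7 burnt)
  -> target ignites at step 4
Step 5: cell (5,3)='.' (+1 fires, +3 burnt)
Step 6: cell (5,3)='.' (+0 fires, +1 burnt)
  fire out at step 6

4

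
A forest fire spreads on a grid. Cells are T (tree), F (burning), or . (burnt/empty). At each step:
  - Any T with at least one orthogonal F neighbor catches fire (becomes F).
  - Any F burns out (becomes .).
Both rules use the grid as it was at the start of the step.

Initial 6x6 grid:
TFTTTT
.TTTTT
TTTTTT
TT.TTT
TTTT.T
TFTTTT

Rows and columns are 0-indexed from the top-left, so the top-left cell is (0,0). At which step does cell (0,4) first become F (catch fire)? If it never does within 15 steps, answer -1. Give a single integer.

Step 1: cell (0,4)='T' (+6 fires, +2 burnt)
Step 2: cell (0,4)='T' (+7 fires, +6 burnt)
Step 3: cell (0,4)='F' (+7 fires, +7 burnt)
  -> target ignites at step 3
Step 4: cell (0,4)='.' (+5 fires, +7 burnt)
Step 5: cell (0,4)='.' (+4 fires, +5 burnt)
Step 6: cell (0,4)='.' (+2 fires, +4 burnt)
Step 7: cell (0,4)='.' (+0 fires, +2 burnt)
  fire out at step 7

3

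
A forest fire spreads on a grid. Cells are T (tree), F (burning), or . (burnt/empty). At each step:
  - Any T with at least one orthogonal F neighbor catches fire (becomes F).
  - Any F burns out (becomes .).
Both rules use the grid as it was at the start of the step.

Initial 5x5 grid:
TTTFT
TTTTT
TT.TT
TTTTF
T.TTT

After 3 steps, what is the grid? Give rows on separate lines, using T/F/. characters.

Step 1: 6 trees catch fire, 2 burn out
  TTF.F
  TTTFT
  TT.TF
  TTTF.
  T.TTF
Step 2: 6 trees catch fire, 6 burn out
  TF...
  TTF.F
  TT.F.
  TTF..
  T.TF.
Step 3: 4 trees catch fire, 6 burn out
  F....
  TF...
  TT...
  TF...
  T.F..

F....
TF...
TT...
TF...
T.F..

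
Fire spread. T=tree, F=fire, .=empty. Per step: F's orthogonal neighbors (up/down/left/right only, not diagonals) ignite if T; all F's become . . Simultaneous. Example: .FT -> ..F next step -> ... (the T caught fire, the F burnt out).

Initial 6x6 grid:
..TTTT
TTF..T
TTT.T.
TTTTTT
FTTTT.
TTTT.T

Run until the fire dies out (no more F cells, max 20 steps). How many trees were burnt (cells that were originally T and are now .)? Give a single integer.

Answer: 25

Derivation:
Step 1: +6 fires, +2 burnt (F count now 6)
Step 2: +8 fires, +6 burnt (F count now 8)
Step 3: +4 fires, +8 burnt (F count now 4)
Step 4: +4 fires, +4 burnt (F count now 4)
Step 5: +3 fires, +4 burnt (F count now 3)
Step 6: +0 fires, +3 burnt (F count now 0)
Fire out after step 6
Initially T: 26, now '.': 35
Total burnt (originally-T cells now '.'): 25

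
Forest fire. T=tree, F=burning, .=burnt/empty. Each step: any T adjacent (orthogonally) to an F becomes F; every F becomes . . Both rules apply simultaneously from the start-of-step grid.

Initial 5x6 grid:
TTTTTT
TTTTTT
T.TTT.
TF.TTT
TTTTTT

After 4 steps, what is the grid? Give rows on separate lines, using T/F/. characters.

Step 1: 2 trees catch fire, 1 burn out
  TTTTTT
  TTTTTT
  T.TTT.
  F..TTT
  TFTTTT
Step 2: 3 trees catch fire, 2 burn out
  TTTTTT
  TTTTTT
  F.TTT.
  ...TTT
  F.FTTT
Step 3: 2 trees catch fire, 3 burn out
  TTTTTT
  FTTTTT
  ..TTT.
  ...TTT
  ...FTT
Step 4: 4 trees catch fire, 2 burn out
  FTTTTT
  .FTTTT
  ..TTT.
  ...FTT
  ....FT

FTTTTT
.FTTTT
..TTT.
...FTT
....FT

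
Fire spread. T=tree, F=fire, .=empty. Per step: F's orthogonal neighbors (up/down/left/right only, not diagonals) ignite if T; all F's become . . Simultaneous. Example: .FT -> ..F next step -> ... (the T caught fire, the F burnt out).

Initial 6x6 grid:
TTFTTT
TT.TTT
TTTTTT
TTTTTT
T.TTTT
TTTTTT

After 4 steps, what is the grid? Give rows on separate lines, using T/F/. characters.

Step 1: 2 trees catch fire, 1 burn out
  TF.FTT
  TT.TTT
  TTTTTT
  TTTTTT
  T.TTTT
  TTTTTT
Step 2: 4 trees catch fire, 2 burn out
  F...FT
  TF.FTT
  TTTTTT
  TTTTTT
  T.TTTT
  TTTTTT
Step 3: 5 trees catch fire, 4 burn out
  .....F
  F...FT
  TFTFTT
  TTTTTT
  T.TTTT
  TTTTTT
Step 4: 6 trees catch fire, 5 burn out
  ......
  .....F
  F.F.FT
  TFTFTT
  T.TTTT
  TTTTTT

......
.....F
F.F.FT
TFTFTT
T.TTTT
TTTTTT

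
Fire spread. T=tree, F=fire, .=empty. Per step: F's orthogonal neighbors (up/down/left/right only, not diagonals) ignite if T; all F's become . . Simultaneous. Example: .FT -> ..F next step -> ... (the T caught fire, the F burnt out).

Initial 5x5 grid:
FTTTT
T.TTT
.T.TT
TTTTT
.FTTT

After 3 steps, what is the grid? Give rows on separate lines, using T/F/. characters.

Step 1: 4 trees catch fire, 2 burn out
  .FTTT
  F.TTT
  .T.TT
  TFTTT
  ..FTT
Step 2: 5 trees catch fire, 4 burn out
  ..FTT
  ..TTT
  .F.TT
  F.FTT
  ...FT
Step 3: 4 trees catch fire, 5 burn out
  ...FT
  ..FTT
  ...TT
  ...FT
  ....F

...FT
..FTT
...TT
...FT
....F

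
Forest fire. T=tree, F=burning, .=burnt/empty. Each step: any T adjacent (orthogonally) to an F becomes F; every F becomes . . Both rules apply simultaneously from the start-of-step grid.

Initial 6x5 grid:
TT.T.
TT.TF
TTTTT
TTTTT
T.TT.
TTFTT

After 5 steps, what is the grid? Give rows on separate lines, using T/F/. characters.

Step 1: 5 trees catch fire, 2 burn out
  TT.T.
  TT.F.
  TTTTF
  TTTTT
  T.FT.
  TF.FT
Step 2: 7 trees catch fire, 5 burn out
  TT.F.
  TT...
  TTTF.
  TTFTF
  T..F.
  F...F
Step 3: 4 trees catch fire, 7 burn out
  TT...
  TT...
  TTF..
  TF.F.
  F....
  .....
Step 4: 2 trees catch fire, 4 burn out
  TT...
  TT...
  TF...
  F....
  .....
  .....
Step 5: 2 trees catch fire, 2 burn out
  TT...
  TF...
  F....
  .....
  .....
  .....

TT...
TF...
F....
.....
.....
.....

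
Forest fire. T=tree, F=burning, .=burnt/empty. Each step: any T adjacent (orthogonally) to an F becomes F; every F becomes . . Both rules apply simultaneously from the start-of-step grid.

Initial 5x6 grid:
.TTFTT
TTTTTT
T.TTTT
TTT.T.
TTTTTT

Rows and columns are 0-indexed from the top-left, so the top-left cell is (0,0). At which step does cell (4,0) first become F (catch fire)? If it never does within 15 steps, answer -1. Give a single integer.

Step 1: cell (4,0)='T' (+3 fires, +1 burnt)
Step 2: cell (4,0)='T' (+5 fires, +3 burnt)
Step 3: cell (4,0)='T' (+4 fires, +5 burnt)
Step 4: cell (4,0)='T' (+4 fires, +4 burnt)
Step 5: cell (4,0)='T' (+4 fires, +4 burnt)
Step 6: cell (4,0)='T' (+4 fires, +4 burnt)
Step 7: cell (4,0)='F' (+1 fires, +4 burnt)
  -> target ignites at step 7
Step 8: cell (4,0)='.' (+0 fires, +1 burnt)
  fire out at step 8

7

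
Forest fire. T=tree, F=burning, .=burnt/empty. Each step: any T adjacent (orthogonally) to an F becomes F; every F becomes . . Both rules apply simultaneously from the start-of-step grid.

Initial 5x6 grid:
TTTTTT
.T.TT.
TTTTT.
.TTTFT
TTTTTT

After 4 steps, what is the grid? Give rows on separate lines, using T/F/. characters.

Step 1: 4 trees catch fire, 1 burn out
  TTTTTT
  .T.TT.
  TTTTF.
  .TTF.F
  TTTTFT
Step 2: 5 trees catch fire, 4 burn out
  TTTTTT
  .T.TF.
  TTTF..
  .TF...
  TTTF.F
Step 3: 5 trees catch fire, 5 burn out
  TTTTFT
  .T.F..
  TTF...
  .F....
  TTF...
Step 4: 4 trees catch fire, 5 burn out
  TTTF.F
  .T....
  TF....
  ......
  TF....

TTTF.F
.T....
TF....
......
TF....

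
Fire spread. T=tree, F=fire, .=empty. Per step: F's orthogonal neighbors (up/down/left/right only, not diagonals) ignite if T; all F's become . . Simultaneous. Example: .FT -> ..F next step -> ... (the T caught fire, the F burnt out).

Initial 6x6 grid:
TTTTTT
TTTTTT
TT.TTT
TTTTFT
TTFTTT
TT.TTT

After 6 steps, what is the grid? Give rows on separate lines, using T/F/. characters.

Step 1: 7 trees catch fire, 2 burn out
  TTTTTT
  TTTTTT
  TT.TFT
  TTFF.F
  TF.FFT
  TT.TTT
Step 2: 9 trees catch fire, 7 burn out
  TTTTTT
  TTTTFT
  TT.F.F
  TF....
  F....F
  TF.FFT
Step 3: 7 trees catch fire, 9 burn out
  TTTTFT
  TTTF.F
  TF....
  F.....
  ......
  F....F
Step 4: 5 trees catch fire, 7 burn out
  TTTF.F
  TFF...
  F.....
  ......
  ......
  ......
Step 5: 3 trees catch fire, 5 burn out
  TFF...
  F.....
  ......
  ......
  ......
  ......
Step 6: 1 trees catch fire, 3 burn out
  F.....
  ......
  ......
  ......
  ......
  ......

F.....
......
......
......
......
......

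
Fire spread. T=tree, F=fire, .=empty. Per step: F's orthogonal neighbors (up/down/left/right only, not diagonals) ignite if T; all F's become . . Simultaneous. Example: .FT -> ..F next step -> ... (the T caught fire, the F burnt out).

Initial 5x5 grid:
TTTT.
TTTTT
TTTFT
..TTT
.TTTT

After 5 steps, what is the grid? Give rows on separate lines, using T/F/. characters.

Step 1: 4 trees catch fire, 1 burn out
  TTTT.
  TTTFT
  TTF.F
  ..TFT
  .TTTT
Step 2: 7 trees catch fire, 4 burn out
  TTTF.
  TTF.F
  TF...
  ..F.F
  .TTFT
Step 3: 5 trees catch fire, 7 burn out
  TTF..
  TF...
  F....
  .....
  .TF.F
Step 4: 3 trees catch fire, 5 burn out
  TF...
  F....
  .....
  .....
  .F...
Step 5: 1 trees catch fire, 3 burn out
  F....
  .....
  .....
  .....
  .....

F....
.....
.....
.....
.....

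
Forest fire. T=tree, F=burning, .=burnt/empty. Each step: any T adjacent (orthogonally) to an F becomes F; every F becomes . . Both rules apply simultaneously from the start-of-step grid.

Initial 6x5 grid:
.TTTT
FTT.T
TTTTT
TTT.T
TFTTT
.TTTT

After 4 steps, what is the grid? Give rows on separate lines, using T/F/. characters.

Step 1: 6 trees catch fire, 2 burn out
  .TTTT
  .FT.T
  FTTTT
  TFT.T
  F.FTT
  .FTTT
Step 2: 7 trees catch fire, 6 burn out
  .FTTT
  ..F.T
  .FTTT
  F.F.T
  ...FT
  ..FTT
Step 3: 4 trees catch fire, 7 burn out
  ..FTT
  ....T
  ..FTT
  ....T
  ....F
  ...FT
Step 4: 4 trees catch fire, 4 burn out
  ...FT
  ....T
  ...FT
  ....F
  .....
  ....F

...FT
....T
...FT
....F
.....
....F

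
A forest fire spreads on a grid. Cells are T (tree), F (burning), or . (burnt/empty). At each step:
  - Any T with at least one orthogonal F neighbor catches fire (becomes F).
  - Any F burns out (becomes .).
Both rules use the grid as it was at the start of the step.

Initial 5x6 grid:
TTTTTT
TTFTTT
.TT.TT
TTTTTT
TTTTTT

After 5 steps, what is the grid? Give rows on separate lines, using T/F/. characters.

Step 1: 4 trees catch fire, 1 burn out
  TTFTTT
  TF.FTT
  .TF.TT
  TTTTTT
  TTTTTT
Step 2: 6 trees catch fire, 4 burn out
  TF.FTT
  F...FT
  .F..TT
  TTFTTT
  TTTTTT
Step 3: 7 trees catch fire, 6 burn out
  F...FT
  .....F
  ....FT
  TF.FTT
  TTFTTT
Step 4: 6 trees catch fire, 7 burn out
  .....F
  ......
  .....F
  F...FT
  TF.FTT
Step 5: 3 trees catch fire, 6 burn out
  ......
  ......
  ......
  .....F
  F...FT

......
......
......
.....F
F...FT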